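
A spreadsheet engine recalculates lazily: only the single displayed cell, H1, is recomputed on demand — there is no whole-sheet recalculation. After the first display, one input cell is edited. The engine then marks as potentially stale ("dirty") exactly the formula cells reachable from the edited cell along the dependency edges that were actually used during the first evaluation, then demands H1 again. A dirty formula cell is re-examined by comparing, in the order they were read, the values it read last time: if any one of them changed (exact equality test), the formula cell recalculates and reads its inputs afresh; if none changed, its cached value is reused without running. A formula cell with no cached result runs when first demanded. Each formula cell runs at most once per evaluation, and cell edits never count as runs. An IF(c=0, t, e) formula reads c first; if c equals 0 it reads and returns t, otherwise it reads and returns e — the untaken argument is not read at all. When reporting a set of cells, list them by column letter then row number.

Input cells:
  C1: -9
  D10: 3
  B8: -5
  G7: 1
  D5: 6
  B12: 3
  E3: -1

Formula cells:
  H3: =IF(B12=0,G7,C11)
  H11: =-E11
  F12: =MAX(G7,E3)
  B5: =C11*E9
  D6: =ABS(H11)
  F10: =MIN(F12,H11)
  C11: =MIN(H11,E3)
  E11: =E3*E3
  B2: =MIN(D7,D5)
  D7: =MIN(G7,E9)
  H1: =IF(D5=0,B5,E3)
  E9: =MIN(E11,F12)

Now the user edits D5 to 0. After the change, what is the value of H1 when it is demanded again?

First evaluation (everything demanded from the output):
  H1 = IF(D5=0: D5=6 -> else branch E3) = -1

Propagation after the edit:
  E11: demanded for the first time — runs, produces 1.
  F12: demanded for the first time — runs, produces 1.
  E9: demanded for the first time — runs, produces 1.
  H11: demanded for the first time — runs, produces -1.
  C11: demanded for the first time — runs, produces -1.
  B5: demanded for the first time — runs, produces -1.
  H1: runs — D5 6->0; result -1 (same value as before).

Key observation: a condition flipped, so demand reaches new nodes — B5, C11, E9, E11, F12, H11 run for the first time.

New value of H1: -1.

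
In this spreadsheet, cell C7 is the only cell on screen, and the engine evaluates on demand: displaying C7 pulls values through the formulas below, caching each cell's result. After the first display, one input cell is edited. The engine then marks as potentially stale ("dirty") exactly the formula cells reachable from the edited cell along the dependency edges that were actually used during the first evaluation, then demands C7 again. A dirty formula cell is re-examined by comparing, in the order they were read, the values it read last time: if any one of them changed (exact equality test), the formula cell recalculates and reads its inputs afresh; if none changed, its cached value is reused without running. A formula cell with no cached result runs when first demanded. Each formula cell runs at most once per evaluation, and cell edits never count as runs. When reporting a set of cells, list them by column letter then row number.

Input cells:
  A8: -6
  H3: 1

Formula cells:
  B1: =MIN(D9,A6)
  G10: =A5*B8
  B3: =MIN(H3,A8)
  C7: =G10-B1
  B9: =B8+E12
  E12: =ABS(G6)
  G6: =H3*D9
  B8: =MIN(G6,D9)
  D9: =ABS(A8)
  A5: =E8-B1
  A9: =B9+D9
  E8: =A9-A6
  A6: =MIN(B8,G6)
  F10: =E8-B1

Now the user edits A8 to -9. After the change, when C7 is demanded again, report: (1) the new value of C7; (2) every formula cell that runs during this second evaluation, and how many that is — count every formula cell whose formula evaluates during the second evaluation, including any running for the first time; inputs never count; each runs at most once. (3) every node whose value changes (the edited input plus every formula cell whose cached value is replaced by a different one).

Initial pass — values computed on the first demand:
  D9 = ABS(-6) = 6
  G6 = 1 * 6 = 6
  B8 = MIN(6, 6) = 6
  A6 = MIN(6, 6) = 6
  B1 = MIN(6, 6) = 6
  E12 = ABS(6) = 6
  B9 = 6 + 6 = 12
  A9 = 12 + 6 = 18
  E8 = 18 - 6 = 12
  A5 = 12 - 6 = 6
  G10 = 6 * 6 = 36
  C7 = 36 - 6 = 30

Second demand — change propagation:
  D9: re-runs because A8 -6->-9; new result 9.
  G6: re-runs because D9 6->9; new result 9.
  B8: re-runs because G6 6->9; D9 6->9; new result 9.
  A6: re-runs because B8 6->9; G6 6->9; new result 9.
  B1: re-runs because D9 6->9; A6 6->9; new result 9.
  E12: re-runs because G6 6->9; new result 9.
  B9: re-runs because B8 6->9; E12 6->9; new result 18.
  A9: re-runs because B9 12->18; D9 6->9; new result 27.
  E8: re-runs because A9 18->27; A6 6->9; new result 18.
  A5: re-runs because E8 12->18; B1 6->9; new result 9.
  G10: re-runs because A5 6->9; B8 6->9; new result 81.
  C7: re-runs because G10 36->81; B1 6->9; new result 72.

C7 now evaluates to 72.
Run set: A5, A6, A9, B1, B8, B9, C7, D9, E8, E12, G6, G10 (12 run).
Changed values: A5, A6, A8, A9, B1, B8, B9, C7, D9, E8, E12, G6, G10.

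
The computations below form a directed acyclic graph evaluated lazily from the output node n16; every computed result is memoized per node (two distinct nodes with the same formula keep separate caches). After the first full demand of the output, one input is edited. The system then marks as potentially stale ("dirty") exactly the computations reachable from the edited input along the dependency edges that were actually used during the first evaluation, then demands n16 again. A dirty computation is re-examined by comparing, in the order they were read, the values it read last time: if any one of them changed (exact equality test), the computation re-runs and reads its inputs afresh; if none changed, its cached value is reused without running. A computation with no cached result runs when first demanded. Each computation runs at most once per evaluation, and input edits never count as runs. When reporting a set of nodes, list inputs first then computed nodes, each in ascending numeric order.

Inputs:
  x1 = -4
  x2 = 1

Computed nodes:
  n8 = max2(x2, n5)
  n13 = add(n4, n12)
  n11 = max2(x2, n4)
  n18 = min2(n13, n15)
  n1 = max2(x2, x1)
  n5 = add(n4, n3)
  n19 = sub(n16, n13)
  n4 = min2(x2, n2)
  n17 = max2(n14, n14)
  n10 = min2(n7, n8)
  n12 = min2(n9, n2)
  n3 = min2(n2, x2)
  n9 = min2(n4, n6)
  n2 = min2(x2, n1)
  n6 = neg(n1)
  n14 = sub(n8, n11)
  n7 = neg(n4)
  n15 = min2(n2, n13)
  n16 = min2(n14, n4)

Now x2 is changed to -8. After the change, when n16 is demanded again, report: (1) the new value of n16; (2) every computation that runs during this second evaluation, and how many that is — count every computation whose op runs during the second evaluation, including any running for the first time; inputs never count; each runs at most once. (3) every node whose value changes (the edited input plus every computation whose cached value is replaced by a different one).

First demand of the output computes:
  n1 = max2(1, -4) = 1
  n2 = min2(1, 1) = 1
  n3 = min2(1, 1) = 1
  n4 = min2(1, 1) = 1
  n5 = add(1, 1) = 2
  n8 = max2(1, 2) = 2
  n11 = max2(1, 1) = 1
  n14 = sub(2, 1) = 1
  n16 = min2(1, 1) = 1

After the edit, cleaning proceeds:
  n1: a read changed (x2 1->-8) — executes, giving -4.
  n2: a read changed (x2 1->-8; n1 1->-4) — executes, giving -8.
  n3: a read changed (n2 1->-8; x2 1->-8) — executes, giving -8.
  n4: a read changed (x2 1->-8; n2 1->-8) — executes, giving -8.
  n5: a read changed (n4 1->-8; n3 1->-8) — executes, giving -16.
  n8: a read changed (x2 1->-8; n5 2->-16) — executes, giving -8.
  n11: a read changed (x2 1->-8; n4 1->-8) — executes, giving -8.
  n14: a read changed (n8 2->-8; n11 1->-8) — executes, giving 0.
  n16: a read changed (n14 1->0; n4 1->-8) — executes, giving -8.

Demanding n16 again yields -8.
9 computations run: n1, n2, n3, n4, n5, n8, n11, n14, n16.
The nodes whose values change: x2, n1, n2, n3, n4, n5, n8, n11, n14, n16.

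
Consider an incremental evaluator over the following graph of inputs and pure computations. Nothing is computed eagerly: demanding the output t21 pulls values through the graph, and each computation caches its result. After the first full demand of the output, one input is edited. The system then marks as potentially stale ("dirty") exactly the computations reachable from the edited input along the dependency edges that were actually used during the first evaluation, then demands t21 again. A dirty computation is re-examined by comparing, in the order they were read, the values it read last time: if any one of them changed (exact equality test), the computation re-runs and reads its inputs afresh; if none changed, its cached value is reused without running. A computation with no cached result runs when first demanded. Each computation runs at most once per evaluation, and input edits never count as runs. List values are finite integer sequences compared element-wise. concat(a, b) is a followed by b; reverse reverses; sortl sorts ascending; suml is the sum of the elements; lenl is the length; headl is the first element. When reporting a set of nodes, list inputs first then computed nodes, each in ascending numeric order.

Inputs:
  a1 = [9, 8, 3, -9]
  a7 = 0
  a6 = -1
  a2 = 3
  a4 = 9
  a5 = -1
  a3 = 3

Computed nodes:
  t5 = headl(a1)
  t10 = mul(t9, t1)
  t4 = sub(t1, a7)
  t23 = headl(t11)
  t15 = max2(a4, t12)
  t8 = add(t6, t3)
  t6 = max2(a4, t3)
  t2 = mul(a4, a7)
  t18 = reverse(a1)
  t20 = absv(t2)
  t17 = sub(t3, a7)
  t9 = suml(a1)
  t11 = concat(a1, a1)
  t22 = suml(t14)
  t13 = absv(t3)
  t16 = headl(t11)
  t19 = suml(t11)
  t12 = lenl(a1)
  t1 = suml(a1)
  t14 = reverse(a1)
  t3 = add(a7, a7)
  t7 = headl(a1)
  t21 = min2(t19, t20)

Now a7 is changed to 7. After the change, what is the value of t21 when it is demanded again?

Initial pass — values computed on the first demand:
  t2 = mul(9, 0) = 0
  t11 = concat([9, 8, 3, -9], [9, 8, 3, -9]) = [9, 8, 3, -9, 9, 8, 3, -9]
  t19 = suml([9, 8, 3, -9, 9, 8, 3, -9]) = 22
  t20 = absv(0) = 0
  t21 = min2(22, 0) = 0

Second demand — change propagation:
  t2: re-runs because a7 0->7; new result 63.
  t20: re-runs because t2 0->63; new result 63.
  t21: re-runs because t20 0->63; new result 22.

t21 now evaluates to 22.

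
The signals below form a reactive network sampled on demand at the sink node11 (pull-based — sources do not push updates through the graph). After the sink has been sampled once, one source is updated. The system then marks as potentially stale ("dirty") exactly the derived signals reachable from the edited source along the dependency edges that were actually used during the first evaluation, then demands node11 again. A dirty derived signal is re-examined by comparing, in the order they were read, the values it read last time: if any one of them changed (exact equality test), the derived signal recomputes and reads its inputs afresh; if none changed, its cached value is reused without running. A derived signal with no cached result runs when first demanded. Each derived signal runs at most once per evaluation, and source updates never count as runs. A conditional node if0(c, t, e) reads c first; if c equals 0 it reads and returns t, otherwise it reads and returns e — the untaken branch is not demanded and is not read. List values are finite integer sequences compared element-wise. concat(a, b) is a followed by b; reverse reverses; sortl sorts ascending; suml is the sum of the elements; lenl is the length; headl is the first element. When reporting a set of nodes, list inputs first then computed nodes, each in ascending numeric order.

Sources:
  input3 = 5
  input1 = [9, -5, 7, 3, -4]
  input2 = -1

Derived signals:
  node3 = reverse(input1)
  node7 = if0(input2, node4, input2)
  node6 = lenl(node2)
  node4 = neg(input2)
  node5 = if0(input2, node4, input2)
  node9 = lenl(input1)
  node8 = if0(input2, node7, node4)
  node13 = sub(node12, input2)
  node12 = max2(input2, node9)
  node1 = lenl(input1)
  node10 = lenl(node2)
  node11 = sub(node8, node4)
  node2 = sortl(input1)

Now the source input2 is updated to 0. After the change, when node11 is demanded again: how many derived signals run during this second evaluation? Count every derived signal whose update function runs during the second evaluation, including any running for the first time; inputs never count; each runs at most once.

Run set: node4, node7, node8, node11 (4 run).
The important point: the flipped condition pulls in fresh nodes; node7 runs for the first time.

Initial pass — values computed on the first demand:
  node4 = neg(-1) = 1
  node8 = if0(input2=-1 -> else branch node4) = 1
  node11 = sub(1, 1) = 0

Second demand — change propagation:
  node4: re-runs because input2 -1->0; new result 0.
  node7: newly demanded (no cache) — executes and yields 0.
  node8: re-runs because input2 -1->0; node4 1->0; new result 0.
  node11: re-runs because node8 1->0; node4 1->0; new result 0 (unchanged).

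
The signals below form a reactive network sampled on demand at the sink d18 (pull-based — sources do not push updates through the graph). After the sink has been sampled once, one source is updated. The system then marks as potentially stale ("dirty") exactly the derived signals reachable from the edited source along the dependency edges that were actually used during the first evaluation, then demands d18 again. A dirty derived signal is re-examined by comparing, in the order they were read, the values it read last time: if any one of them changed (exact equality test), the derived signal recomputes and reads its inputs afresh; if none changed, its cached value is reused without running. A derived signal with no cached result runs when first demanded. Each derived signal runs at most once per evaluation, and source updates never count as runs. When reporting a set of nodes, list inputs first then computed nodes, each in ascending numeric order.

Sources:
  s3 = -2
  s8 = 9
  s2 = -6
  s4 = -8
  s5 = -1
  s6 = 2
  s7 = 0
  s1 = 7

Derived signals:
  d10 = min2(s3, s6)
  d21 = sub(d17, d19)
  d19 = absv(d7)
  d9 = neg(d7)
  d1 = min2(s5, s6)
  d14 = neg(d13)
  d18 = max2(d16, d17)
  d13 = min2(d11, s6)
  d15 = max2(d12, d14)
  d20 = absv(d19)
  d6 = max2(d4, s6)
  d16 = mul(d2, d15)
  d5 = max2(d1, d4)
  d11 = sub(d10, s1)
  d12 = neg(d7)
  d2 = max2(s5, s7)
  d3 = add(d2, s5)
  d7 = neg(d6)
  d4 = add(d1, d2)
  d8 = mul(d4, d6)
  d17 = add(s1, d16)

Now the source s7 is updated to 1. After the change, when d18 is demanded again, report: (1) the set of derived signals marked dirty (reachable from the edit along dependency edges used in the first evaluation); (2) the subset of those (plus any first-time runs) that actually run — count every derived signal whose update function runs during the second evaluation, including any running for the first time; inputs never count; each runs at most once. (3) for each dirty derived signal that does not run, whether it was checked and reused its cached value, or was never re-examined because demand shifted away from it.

Dirty set: d2, d4, d6, d7, d12, d15, d16, d17, d18.
Run set: d2, d4, d6, d16, d17, d18 (6 run).
Re-examined without running (cache reused): d7, d12, d15.
The important point: at d7 every value read last time is unchanged, so the dirty flag clears without a run.

Initial pass — values computed on the first demand:
  d1 = min2(-1, 2) = -1
  d2 = max2(-1, 0) = 0
  d4 = add(-1, 0) = -1
  d6 = max2(-1, 2) = 2
  d7 = neg(2) = -2
  d10 = min2(-2, 2) = -2
  d11 = sub(-2, 7) = -9
  d12 = neg(-2) = 2
  d13 = min2(-9, 2) = -9
  d14 = neg(-9) = 9
  d15 = max2(2, 9) = 9
  d16 = mul(0, 9) = 0
  d17 = add(7, 0) = 7
  d18 = max2(0, 7) = 7

Second demand — change propagation:
  d2: re-runs because s7 0->1; new result 1.
  d4: re-runs because d2 0->1; new result 0.
  d6: re-runs because d4 -1->0; new result 2 (unchanged).
  d7: re-examined; everything it read last time is the same (d6 unchanged) — cache -2 kept, no run.
  d12: re-examined; everything it read last time is the same (d7 unchanged) — cache 2 kept, no run.
  d15: re-examined; everything it read last time is the same (d12 unchanged, d14 unchanged) — cache 9 kept, no run.
  d16: re-runs because d2 0->1; new result 9.
  d17: re-runs because d16 0->9; new result 16.
  d18: re-runs because d16 0->9; d17 7->16; new result 16.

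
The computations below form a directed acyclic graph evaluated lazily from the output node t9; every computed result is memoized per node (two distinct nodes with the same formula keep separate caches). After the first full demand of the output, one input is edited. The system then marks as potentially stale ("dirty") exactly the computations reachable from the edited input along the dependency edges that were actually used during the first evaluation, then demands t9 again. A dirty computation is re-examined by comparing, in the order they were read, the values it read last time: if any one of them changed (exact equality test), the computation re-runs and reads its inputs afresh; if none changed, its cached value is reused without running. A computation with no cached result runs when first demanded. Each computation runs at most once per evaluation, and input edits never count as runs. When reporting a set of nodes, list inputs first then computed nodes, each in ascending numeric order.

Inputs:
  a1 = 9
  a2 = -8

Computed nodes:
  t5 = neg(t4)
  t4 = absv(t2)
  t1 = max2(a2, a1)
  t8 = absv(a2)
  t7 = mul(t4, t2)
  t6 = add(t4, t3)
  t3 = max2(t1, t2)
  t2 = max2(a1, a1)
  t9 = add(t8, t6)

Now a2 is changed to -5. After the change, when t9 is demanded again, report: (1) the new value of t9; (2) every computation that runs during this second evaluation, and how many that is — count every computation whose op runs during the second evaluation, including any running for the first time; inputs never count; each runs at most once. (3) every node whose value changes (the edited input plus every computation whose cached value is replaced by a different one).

Demanding t9 again yields 23.
3 computations run: t1, t8, t9.
The nodes whose values change: a2, t8, t9.
Note where the cutoff bites: t3 is checked, finds nothing changed, and keeps its cache.

First demand of the output computes:
  t1 = max2(-8, 9) = 9
  t2 = max2(9, 9) = 9
  t3 = max2(9, 9) = 9
  t4 = absv(9) = 9
  t6 = add(9, 9) = 18
  t8 = absv(-8) = 8
  t9 = add(8, 18) = 26

After the edit, cleaning proceeds:
  t1: a read changed (a2 -8->-5) — executes, giving 9 — identical to its old value.
  t3: dirty, but its reads are unchanged (t1 unchanged, t2 unchanged); cached 9 stands.
  t6: dirty, but its reads are unchanged (t4 unchanged, t3 unchanged); cached 18 stands.
  t8: a read changed (a2 -8->-5) — executes, giving 5.
  t9: a read changed (t8 8->5) — executes, giving 23.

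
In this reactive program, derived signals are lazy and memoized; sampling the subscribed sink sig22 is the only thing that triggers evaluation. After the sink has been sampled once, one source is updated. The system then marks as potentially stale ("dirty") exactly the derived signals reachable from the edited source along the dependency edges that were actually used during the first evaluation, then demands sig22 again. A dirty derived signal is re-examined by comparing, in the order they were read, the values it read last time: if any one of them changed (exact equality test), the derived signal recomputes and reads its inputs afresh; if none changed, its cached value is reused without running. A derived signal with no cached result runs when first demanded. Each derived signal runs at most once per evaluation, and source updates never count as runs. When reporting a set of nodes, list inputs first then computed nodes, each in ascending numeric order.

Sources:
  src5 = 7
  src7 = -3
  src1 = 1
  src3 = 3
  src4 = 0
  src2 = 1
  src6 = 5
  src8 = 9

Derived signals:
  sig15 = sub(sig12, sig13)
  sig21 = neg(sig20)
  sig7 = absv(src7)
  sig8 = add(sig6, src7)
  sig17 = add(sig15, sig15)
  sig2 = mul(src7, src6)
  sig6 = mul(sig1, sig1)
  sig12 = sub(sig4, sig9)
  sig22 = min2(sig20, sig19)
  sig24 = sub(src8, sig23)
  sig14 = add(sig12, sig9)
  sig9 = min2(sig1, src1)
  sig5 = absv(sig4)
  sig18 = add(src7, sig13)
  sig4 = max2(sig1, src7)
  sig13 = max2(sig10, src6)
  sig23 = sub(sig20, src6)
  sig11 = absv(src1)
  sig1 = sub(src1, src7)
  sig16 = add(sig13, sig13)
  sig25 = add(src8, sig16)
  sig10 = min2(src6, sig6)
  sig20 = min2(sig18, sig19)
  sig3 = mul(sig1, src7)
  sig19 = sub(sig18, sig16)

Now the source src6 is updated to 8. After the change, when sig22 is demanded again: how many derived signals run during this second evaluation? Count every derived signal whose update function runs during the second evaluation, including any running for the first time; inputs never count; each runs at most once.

7 derived signals run: sig10, sig13, sig16, sig18, sig19, sig20, sig22.

First demand of the output computes:
  sig1 = sub(1, -3) = 4
  sig6 = mul(4, 4) = 16
  sig10 = min2(5, 16) = 5
  sig13 = max2(5, 5) = 5
  sig16 = add(5, 5) = 10
  sig18 = add(-3, 5) = 2
  sig19 = sub(2, 10) = -8
  sig20 = min2(2, -8) = -8
  sig22 = min2(-8, -8) = -8

After the edit, cleaning proceeds:
  sig10: a read changed (src6 5->8) — executes, giving 8.
  sig13: a read changed (sig10 5->8; src6 5->8) — executes, giving 8.
  sig16: a read changed (sig13 5->8; sig13 5->8) — executes, giving 16.
  sig18: a read changed (sig13 5->8) — executes, giving 5.
  sig19: a read changed (sig18 2->5; sig16 10->16) — executes, giving -11.
  sig20: a read changed (sig18 2->5; sig19 -8->-11) — executes, giving -11.
  sig22: a read changed (sig20 -8->-11; sig19 -8->-11) — executes, giving -11.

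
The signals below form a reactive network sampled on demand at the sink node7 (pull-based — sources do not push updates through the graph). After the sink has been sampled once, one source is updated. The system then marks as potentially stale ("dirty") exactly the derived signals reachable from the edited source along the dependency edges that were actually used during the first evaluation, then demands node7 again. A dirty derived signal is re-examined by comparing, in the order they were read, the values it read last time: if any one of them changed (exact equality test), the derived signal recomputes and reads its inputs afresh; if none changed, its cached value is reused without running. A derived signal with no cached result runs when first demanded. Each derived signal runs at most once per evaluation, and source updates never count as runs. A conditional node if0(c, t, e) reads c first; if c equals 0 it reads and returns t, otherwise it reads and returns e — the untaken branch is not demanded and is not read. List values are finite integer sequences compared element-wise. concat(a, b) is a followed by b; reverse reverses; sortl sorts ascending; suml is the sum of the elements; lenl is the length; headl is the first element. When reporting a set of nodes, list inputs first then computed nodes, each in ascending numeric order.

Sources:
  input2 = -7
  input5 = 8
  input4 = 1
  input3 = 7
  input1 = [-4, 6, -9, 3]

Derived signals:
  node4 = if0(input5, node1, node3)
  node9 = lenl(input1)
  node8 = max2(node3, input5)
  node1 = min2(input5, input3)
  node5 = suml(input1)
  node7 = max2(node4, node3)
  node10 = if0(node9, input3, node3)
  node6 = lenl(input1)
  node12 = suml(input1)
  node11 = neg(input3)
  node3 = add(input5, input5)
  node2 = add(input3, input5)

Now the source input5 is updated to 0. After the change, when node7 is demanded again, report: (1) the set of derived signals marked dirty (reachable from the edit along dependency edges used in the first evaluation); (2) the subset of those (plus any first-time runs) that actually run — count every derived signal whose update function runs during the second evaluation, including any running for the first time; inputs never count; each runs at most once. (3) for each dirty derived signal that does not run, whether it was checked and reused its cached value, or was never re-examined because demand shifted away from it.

Dirty set: node3, node4, node7.
Run set: node1, node3, node4, node7 (4 run).
All dirty derived signals ended up running.
The important point: the flipped condition pulls in fresh nodes; node1 runs for the first time.

Initial pass — values computed on the first demand:
  node3 = add(8, 8) = 16
  node4 = if0(input5=8 -> else branch node3) = 16
  node7 = max2(16, 16) = 16

Second demand — change propagation:
  node1: newly demanded (no cache) — executes and yields 0.
  node3: re-runs because input5 8->0; input5 8->0; new result 0.
  node4: re-runs because input5 8->0; node3 16->0; new result 0.
  node7: re-runs because node4 16->0; node3 16->0; new result 0.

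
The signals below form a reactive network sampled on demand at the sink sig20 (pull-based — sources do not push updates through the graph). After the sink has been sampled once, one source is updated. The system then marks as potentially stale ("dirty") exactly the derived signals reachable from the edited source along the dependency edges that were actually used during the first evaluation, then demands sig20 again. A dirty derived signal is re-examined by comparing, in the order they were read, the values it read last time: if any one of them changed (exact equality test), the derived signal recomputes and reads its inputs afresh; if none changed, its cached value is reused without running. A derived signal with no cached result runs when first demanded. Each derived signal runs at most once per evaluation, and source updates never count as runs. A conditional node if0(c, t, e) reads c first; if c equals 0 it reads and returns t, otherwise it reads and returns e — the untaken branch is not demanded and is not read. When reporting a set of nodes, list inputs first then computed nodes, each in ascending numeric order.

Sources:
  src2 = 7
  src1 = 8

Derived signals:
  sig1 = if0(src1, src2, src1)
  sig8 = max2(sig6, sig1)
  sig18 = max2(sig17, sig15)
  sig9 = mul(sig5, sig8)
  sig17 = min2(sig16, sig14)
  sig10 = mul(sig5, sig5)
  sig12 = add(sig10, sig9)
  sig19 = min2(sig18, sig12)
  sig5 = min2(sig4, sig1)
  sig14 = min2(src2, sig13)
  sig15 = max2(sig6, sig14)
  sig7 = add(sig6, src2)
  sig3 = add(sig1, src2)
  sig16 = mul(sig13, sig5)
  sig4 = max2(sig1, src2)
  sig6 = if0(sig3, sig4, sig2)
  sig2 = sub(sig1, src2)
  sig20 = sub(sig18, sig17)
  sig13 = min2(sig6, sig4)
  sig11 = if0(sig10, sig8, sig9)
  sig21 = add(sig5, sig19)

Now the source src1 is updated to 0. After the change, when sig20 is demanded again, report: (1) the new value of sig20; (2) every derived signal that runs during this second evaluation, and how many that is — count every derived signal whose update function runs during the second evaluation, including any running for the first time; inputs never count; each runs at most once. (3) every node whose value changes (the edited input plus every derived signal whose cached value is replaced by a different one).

sig20 now evaluates to 0.
Run set: sig1, sig2, sig3, sig4, sig5, sig6, sig13, sig14, sig15, sig16, sig17, sig18, sig20 (13 run).
Changed values: src1, sig1, sig2, sig3, sig4, sig5, sig6, sig13, sig14, sig15, sig16, sig17, sig18.

Initial pass — values computed on the first demand:
  sig1 = if0(src1=8 -> else branch src1) = 8
  sig2 = sub(8, 7) = 1
  sig3 = add(8, 7) = 15
  sig4 = max2(8, 7) = 8
  sig5 = min2(8, 8) = 8
  sig6 = if0(sig3=15 -> else branch sig2) = 1
  sig13 = min2(1, 8) = 1
  sig14 = min2(7, 1) = 1
  sig15 = max2(1, 1) = 1
  sig16 = mul(1, 8) = 8
  sig17 = min2(8, 1) = 1
  sig18 = max2(1, 1) = 1
  sig20 = sub(1, 1) = 0

Second demand — change propagation:
  sig1: re-runs because src1 8->0; src1 8->0; new result 7.
  sig2: re-runs because sig1 8->7; new result 0.
  sig3: re-runs because sig1 8->7; new result 14.
  sig4: re-runs because sig1 8->7; new result 7.
  sig5: re-runs because sig4 8->7; sig1 8->7; new result 7.
  sig6: re-runs because sig3 15->14; sig2 1->0; new result 0.
  sig13: re-runs because sig6 1->0; sig4 8->7; new result 0.
  sig14: re-runs because sig13 1->0; new result 0.
  sig15: re-runs because sig6 1->0; sig14 1->0; new result 0.
  sig16: re-runs because sig13 1->0; sig5 8->7; new result 0.
  sig17: re-runs because sig16 8->0; sig14 1->0; new result 0.
  sig18: re-runs because sig17 1->0; sig15 1->0; new result 0.
  sig20: re-runs because sig18 1->0; sig17 1->0; new result 0 (unchanged).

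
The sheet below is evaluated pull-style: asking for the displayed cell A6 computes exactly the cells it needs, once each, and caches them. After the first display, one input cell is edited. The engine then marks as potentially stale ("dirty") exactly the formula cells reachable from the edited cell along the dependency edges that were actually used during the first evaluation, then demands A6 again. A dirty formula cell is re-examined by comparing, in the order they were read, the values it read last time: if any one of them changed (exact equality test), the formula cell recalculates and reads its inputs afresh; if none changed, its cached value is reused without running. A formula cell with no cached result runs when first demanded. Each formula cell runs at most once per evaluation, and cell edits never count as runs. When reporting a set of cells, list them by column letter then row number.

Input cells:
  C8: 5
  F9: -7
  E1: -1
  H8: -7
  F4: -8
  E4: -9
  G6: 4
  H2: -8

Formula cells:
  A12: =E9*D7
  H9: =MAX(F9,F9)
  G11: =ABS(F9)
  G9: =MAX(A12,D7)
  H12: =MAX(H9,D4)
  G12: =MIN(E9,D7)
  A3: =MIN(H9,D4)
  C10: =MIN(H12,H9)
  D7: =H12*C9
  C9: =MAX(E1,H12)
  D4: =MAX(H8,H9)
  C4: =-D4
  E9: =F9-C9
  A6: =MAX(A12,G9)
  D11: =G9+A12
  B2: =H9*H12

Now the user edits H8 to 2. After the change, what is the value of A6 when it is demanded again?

First demand of the output computes:
  H9 = MAX(-7, -7) = -7
  D4 = MAX(-7, -7) = -7
  H12 = MAX(-7, -7) = -7
  C9 = MAX(-1, -7) = -1
  D7 = -7 * -1 = 7
  E9 = -7 - -1 = -6
  A12 = -6 * 7 = -42
  G9 = MAX(-42, 7) = 7
  A6 = MAX(-42, 7) = 7

After the edit, cleaning proceeds:
  D4: a read changed (H8 -7->2) — executes, giving 2.
  H12: a read changed (D4 -7->2) — executes, giving 2.
  C9: a read changed (H12 -7->2) — executes, giving 2.
  D7: a read changed (H12 -7->2; C9 -1->2) — executes, giving 4.
  E9: a read changed (C9 -1->2) — executes, giving -9.
  A12: a read changed (E9 -6->-9; D7 7->4) — executes, giving -36.
  G9: a read changed (A12 -42->-36; D7 7->4) — executes, giving 4.
  A6: a read changed (A12 -42->-36; G9 7->4) — executes, giving 4.

Demanding A6 again yields 4.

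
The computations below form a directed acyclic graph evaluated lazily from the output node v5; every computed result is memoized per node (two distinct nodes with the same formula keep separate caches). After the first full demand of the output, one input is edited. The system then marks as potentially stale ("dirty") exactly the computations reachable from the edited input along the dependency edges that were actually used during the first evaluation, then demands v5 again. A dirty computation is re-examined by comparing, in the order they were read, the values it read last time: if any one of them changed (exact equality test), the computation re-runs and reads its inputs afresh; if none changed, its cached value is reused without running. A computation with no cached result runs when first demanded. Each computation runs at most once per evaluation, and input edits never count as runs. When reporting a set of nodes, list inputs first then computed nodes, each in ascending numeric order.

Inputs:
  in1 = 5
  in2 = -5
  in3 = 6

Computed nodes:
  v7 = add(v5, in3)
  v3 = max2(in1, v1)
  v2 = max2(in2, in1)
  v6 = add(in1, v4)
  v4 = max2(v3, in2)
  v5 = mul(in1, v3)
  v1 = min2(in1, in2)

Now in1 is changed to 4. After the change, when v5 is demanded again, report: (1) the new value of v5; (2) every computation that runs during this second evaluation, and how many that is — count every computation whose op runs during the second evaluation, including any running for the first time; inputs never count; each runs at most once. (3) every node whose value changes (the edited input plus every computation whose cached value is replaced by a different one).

First demand of the output computes:
  v1 = min2(5, -5) = -5
  v3 = max2(5, -5) = 5
  v5 = mul(5, 5) = 25

After the edit, cleaning proceeds:
  v1: a read changed (in1 5->4) — executes, giving -5 — identical to its old value.
  v3: a read changed (in1 5->4) — executes, giving 4.
  v5: a read changed (in1 5->4; v3 5->4) — executes, giving 16.

Demanding v5 again yields 16.
3 computations run: v1, v3, v5.
The nodes whose values change: in1, v3, v5.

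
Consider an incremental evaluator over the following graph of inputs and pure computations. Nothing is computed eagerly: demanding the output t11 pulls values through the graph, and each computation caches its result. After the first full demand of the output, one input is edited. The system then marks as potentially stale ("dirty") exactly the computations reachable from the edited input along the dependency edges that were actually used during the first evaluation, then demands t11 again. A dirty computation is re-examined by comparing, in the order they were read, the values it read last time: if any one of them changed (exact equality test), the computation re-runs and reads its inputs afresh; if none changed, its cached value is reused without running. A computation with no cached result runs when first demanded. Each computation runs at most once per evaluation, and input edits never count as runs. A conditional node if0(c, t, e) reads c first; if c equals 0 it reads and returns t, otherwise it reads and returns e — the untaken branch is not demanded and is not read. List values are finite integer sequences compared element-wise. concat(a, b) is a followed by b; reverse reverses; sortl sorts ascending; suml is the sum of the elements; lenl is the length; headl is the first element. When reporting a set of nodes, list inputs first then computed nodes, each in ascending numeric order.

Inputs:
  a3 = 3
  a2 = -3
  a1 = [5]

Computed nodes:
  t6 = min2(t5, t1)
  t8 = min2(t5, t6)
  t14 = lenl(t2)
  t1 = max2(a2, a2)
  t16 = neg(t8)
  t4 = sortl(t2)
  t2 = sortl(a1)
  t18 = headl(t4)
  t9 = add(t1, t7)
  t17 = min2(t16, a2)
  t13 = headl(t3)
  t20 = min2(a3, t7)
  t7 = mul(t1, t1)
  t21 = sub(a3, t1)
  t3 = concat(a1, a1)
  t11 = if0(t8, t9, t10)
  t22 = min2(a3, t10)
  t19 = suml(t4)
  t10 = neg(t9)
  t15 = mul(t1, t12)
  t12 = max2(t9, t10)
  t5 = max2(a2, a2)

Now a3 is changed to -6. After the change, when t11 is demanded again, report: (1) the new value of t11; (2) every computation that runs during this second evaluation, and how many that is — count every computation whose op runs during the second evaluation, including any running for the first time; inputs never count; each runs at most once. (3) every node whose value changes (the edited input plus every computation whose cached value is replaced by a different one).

Initial pass — values computed on the first demand:
  t1 = max2(-3, -3) = -3
  t5 = max2(-3, -3) = -3
  t6 = min2(-3, -3) = -3
  t7 = mul(-3, -3) = 9
  t8 = min2(-3, -3) = -3
  t9 = add(-3, 9) = 6
  t10 = neg(6) = -6
  t11 = if0(t8=-3 -> else branch t10) = -6

Second demand — change propagation:
  no demanded computation ever read a3, so the edit dirties nothing and nothing runs.

The important point: nothing the output needs ever reads a3, so the edit is invisible to it.

t11 now evaluates to -6.
Run set: none (0 run).
Changed values: a3.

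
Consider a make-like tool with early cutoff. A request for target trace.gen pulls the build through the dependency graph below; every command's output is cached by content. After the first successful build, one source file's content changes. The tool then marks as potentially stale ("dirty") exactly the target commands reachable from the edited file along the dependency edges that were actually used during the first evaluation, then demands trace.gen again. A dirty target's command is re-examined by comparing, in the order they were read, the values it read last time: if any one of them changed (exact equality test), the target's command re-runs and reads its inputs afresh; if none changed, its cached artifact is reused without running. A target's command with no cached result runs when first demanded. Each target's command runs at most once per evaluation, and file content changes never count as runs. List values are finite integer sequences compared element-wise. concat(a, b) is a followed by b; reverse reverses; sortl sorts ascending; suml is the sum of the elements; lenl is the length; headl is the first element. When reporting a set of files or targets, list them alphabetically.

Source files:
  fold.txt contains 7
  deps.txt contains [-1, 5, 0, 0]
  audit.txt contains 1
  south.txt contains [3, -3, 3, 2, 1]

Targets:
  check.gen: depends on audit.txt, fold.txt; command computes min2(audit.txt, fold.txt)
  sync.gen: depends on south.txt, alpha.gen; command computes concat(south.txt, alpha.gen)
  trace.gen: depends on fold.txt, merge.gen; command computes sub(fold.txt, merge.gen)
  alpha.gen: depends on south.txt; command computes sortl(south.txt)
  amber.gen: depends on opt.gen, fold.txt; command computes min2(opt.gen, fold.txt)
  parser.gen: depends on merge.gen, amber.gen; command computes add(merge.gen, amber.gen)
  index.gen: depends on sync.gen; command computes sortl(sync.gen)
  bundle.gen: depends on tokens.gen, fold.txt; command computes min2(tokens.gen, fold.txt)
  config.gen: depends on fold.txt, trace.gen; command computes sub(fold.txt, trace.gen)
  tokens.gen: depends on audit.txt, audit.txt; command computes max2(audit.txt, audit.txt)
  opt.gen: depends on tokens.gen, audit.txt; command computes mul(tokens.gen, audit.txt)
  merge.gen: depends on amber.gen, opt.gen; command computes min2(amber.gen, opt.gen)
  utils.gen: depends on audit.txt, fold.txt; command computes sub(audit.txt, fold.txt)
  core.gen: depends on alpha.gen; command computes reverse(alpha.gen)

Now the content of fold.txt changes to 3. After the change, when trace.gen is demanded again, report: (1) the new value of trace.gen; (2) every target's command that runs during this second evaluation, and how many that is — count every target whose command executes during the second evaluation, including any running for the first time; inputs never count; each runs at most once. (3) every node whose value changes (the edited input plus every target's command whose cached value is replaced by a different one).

First demand of the output computes:
  tokens.gen = max2(1, 1) = 1
  opt.gen = mul(1, 1) = 1
  amber.gen = min2(1, 7) = 1
  merge.gen = min2(1, 1) = 1
  trace.gen = sub(7, 1) = 6

After the edit, cleaning proceeds:
  amber.gen: a read changed (fold.txt 7->3) — executes, giving 1 — identical to its old value.
  merge.gen: dirty, but its reads are unchanged (amber.gen unchanged, opt.gen unchanged); cached 1 stands.
  trace.gen: a read changed (fold.txt 7->3) — executes, giving 2.

Note where the cutoff bites: merge.gen is checked, finds nothing changed, and keeps its cache.

Demanding trace.gen again yields 2.
2 target commands run: amber.gen, trace.gen.
The nodes whose values change: fold.txt, trace.gen.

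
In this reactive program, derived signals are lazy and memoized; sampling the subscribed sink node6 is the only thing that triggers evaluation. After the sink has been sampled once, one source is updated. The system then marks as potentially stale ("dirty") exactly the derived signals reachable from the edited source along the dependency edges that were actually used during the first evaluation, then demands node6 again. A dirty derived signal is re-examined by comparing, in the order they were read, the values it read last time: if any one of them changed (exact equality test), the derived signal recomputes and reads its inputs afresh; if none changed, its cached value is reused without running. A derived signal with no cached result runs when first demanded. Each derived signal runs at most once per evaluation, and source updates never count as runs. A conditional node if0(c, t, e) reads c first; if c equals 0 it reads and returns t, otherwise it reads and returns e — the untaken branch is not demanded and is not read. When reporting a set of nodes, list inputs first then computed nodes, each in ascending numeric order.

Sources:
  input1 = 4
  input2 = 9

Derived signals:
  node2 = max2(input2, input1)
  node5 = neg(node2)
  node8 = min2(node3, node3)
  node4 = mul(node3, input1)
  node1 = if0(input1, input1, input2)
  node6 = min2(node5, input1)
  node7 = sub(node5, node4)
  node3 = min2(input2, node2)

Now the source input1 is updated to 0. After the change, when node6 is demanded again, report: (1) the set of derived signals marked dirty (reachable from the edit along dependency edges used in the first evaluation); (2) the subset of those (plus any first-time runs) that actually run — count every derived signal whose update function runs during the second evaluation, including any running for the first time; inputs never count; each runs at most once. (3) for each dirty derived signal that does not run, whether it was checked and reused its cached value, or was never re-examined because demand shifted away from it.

First demand of the output computes:
  node2 = max2(9, 4) = 9
  node5 = neg(9) = -9
  node6 = min2(-9, 4) = -9

After the edit, cleaning proceeds:
  node2: a read changed (input1 4->0) — executes, giving 9 — identical to its old value.
  node5: dirty, but its reads are unchanged (node2 unchanged); cached -9 stands.
  node6: a read changed (input1 4->0) — executes, giving -9 — identical to its old value.

Note where the cutoff bites: node5 is checked, finds nothing changed, and keeps its cache.

The edit dirties: node2, node5, node6.
2 derived signals run: node2, node6.
Cache hits after checking: node5.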